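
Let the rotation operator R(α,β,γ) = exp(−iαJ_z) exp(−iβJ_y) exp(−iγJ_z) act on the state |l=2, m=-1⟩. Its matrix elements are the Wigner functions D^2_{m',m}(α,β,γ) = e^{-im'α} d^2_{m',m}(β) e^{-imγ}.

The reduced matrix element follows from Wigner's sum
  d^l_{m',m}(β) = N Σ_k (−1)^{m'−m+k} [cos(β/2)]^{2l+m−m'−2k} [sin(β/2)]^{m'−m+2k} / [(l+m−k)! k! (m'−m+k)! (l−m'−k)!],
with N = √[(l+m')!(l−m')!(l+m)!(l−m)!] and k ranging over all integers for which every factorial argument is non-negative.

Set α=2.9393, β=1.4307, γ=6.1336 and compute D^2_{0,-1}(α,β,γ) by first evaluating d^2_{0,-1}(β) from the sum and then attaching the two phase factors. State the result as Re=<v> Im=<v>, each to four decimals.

First d^2_{0,-1}(β=1.4307), then the phase factors e^{-i(0)α} and e^{-i(-1)γ}:
Half-angle: c=0.754864, s=0.655882. N=√(2·2·1·6)=4.898979
k: max(0,(-1)−(0))=0 … min(2+(-1),2−(0))=1
  k=0: (−1)^1·4.8990/(2)·0.7549^3·0.6559^1 = -0.691046
  k=1: (−1)^2·4.8990/(2)·0.7549^1·0.6559^3 = +0.521700
d^2_{0,-1}(1.4307) = -0.691046 +0.521700 = -0.169346
Phases: e^{-i·(0)·2.9393}=+1.000000+0.000000i, e^{-i·(-1)·6.1336}=+0.988833-0.149028i ⇒ D=-0.167455+0.025237i

Re=-0.1675 Im=0.0252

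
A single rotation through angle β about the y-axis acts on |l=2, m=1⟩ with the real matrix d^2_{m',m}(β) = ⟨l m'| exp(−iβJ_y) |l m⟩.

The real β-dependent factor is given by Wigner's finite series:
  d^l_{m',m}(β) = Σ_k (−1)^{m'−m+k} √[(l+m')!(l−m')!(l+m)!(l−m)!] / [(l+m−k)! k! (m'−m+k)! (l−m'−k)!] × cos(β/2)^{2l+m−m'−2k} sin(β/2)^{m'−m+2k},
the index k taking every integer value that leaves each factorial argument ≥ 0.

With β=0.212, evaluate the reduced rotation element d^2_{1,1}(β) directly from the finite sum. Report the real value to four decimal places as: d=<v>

d=0.9445

d^2_{1,1}(β=0.212) via Wigner's sum:
Half-angle: c=0.994387, s=0.105802. N=√(6·1·6·1)=6.000000
k: max(0,(1)−(1))=0 … min(2+(1),2−(1))=1
  k=0: (−1)^0·6.0000/(6)·0.9944^4·0.1058^0 = +0.977737
  k=1: (−1)^1·6.0000/(2)·0.9944^2·0.1058^2 = -0.033206
d^2_{1,1}(0.212) = +0.977737 -0.033206 = +0.944531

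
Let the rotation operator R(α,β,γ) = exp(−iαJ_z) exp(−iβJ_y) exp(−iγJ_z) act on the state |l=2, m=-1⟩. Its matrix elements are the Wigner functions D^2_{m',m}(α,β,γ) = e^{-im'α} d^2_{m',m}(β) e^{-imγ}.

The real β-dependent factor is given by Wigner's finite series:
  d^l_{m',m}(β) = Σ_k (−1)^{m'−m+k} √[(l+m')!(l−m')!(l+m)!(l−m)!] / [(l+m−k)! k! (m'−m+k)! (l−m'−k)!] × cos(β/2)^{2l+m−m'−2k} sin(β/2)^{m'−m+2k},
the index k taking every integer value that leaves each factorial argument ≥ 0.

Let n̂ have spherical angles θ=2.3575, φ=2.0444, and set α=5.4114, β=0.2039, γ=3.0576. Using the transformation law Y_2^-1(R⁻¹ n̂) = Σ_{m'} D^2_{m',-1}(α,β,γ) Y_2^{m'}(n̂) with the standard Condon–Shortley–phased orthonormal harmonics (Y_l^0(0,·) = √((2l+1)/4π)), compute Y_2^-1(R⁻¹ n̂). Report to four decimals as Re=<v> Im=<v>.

Re=-0.3487 Im=-0.0725

Need the full column D^2_{m',-1} for m'=−2..2 at α=5.4114, β=0.2039, γ=3.0576.
cos(β/2)=0.994808, sin(β/2)=0.101773
d^2_{-2,-1}: single k=1 term ⇒ +0.200393;  D = +0.050891+0.193823i
d^2_{-1,-1}: k∈[0..1] ⇒ +0.979392 -0.030752 = +0.948640;  D = -0.547340+0.774814i
d^2_{0,-1}: k∈[0..1] ⇒ -0.245430 +0.002569 = -0.242861;  D = +0.242005-0.020375i
d^2_{1,-1}: k∈[0..1] ⇒ +0.030752 -0.000107 = +0.030644;  D = -0.021617-0.021721i
d^2_{2,-1}: single k=0 term ⇒ -0.002097;  D = -0.000186+0.002089i
Y_2^{m'}(θ=2.3575,φ=2.0444) and Σ D·Y over m':
  (+0.0509+0.1938i)·(-0.1125+0.1564i)  (-0.5473+0.7748i)·(+0.1762+0.3438i)  (+0.2420-0.0204i)·(+0.1589+0.0000i)  (-0.0216-0.0217i)·(-0.1762+0.3438i)  (-0.0002+0.0021i)·(-0.1125-0.1564i)
Y_2^-1(R⁻¹ n̂) = -0.348725-0.072540i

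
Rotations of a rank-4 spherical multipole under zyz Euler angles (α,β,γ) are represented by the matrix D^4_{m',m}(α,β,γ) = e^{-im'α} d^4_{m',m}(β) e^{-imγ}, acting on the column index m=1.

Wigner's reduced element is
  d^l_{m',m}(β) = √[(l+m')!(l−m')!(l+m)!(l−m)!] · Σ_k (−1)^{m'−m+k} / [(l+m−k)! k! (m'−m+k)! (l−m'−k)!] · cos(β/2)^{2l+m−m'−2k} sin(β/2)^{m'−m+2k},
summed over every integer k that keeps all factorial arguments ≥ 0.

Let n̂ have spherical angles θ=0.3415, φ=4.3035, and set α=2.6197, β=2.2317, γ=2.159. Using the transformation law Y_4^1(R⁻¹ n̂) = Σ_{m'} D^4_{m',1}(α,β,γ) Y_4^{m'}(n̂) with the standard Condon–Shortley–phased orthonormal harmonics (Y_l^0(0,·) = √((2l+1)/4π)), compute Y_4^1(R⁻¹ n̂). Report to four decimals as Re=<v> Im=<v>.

Re=-0.0800 Im=-0.0490

Need the full column D^4_{m',1} for m'=−4..4 at α=2.6197, β=2.2317, γ=2.159.
cos(β/2)=0.439414, sin(β/2)=0.898285
d^4_{-4,1}: single k=5 term ⇒ +0.371352;  D = -0.166794+0.331786i
d^4_{-3,1}: k∈[4..5] ⇒ +0.321123 -0.805197 = -0.484074;  D = -0.404090+0.266532i
d^4_{-2,1}: k∈[3..5] ⇒ +0.167929 -1.052684 +0.879849 = -0.004906;  D = +0.004897-0.000300i
d^4_{-1,1}: k∈[2..5] ⇒ +0.058086 -0.728238 +1.521679 -0.423947 = +0.427580;  D = +0.383001+0.190092i
d^4_{0,1}: k∈[1..4] ⇒ +0.012707 -0.318624 +1.331552 -0.927442 = +0.098193;  D = -0.054484-0.081691i
d^4_{1,1}: k∈[0..3] ⇒ +0.001390 -0.087129 +0.728238 -1.014453 = -0.371954;  D = -0.024647-0.371137i
d^4_{2,1}: k∈[0..2] ⇒ -0.012055 +0.251894 -0.701789 = -0.461950;  D = -0.203251+0.414834i
d^4_{3,1}: k∈[0..1] ⇒ +0.046104 -0.321123 = -0.275018;  D = +0.228014-0.153768i
d^4_{4,1}: single k=0 term ⇒ -0.088860;  D = -0.088633+0.006342i
Y_4^{m'}(θ=0.3415,φ=4.3035) and Σ D·Y over m':
  (-0.1668+0.3318i)·(-0.0004+0.0056i)  (-0.4041+0.2665i)·(+0.0417-0.0149i)  (+0.0049-0.0003i)·(-0.1338-0.1428i)  (+0.3830+0.1901i)·(-0.1908+0.4404i)  (-0.0545-0.0817i)·(+0.4183+0.0000i)  (-0.0246-0.3711i)·(+0.1908+0.4404i)  (-0.2033+0.4148i)·(-0.1338+0.1428i)  (+0.2280-0.1538i)·(-0.0417-0.0149i)  (-0.0886+0.0063i)·(-0.0004-0.0056i)
Y_4^1(R⁻¹ n̂) = -0.079964-0.049028i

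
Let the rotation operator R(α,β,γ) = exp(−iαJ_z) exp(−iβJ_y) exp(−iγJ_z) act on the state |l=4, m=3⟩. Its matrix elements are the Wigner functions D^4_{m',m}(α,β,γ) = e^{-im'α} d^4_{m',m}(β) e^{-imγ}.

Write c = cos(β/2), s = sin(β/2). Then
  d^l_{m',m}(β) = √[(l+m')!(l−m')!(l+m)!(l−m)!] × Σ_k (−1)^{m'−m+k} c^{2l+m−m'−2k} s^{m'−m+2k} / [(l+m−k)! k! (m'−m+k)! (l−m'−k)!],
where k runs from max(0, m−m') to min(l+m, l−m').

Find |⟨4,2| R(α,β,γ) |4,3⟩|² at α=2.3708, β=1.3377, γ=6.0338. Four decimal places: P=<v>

P=0.1376

Split into d^4_{2,3}(β=1.3377) × two z-phases.
With c≡cos(β/2)=0.784535 and s≡sin(β/2)=0.620084, N=[720·2·5040·1]^{1/2}=2693.993318
k∈{1,2} keeps every argument non-negative
  k=1: (−1)^0·2693.9933/(720)·0.7845^7·0.6201^1 = +0.424426
  k=2: (−1)^1·2693.9933/(240)·0.7845^5·0.6201^3 = -0.795426
d^4_{2,3}(1.3377) = +0.424426 -0.795426 = -0.371000
|D^4_{2,3}|² = |d^4_{2,3}(β)|² = (-0.371000)² = 0.137641 (the z-rotation phases have unit modulus)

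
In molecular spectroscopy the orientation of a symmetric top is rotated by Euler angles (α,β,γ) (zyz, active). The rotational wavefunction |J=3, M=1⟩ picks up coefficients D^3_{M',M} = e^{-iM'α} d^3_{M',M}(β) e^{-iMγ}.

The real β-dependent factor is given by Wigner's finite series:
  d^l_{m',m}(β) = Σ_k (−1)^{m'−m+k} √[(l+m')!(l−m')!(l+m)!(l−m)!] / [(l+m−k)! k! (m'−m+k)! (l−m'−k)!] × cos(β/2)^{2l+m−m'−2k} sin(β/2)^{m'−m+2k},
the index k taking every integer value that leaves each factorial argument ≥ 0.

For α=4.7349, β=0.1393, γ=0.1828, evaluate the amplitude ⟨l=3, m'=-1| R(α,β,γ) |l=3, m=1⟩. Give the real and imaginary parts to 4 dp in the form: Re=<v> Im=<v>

D^3_{-1,1}(4.7349,0.1393,0.1828) = e^{-i·-1·4.7349}·d^3_{-1,1}(0.1393)·e^{-i·1·0.1828}. Compute d first:
Half-angle: c=0.997575, s=0.069594. N=√(2·24·24·2)=48.000000
k: max(0,(1)−(-1))=2 … min(3+(1),3−(-1))=4
  k=2: (−1)^0·48.0000/(8)·0.9976^4·0.0696^2 = +0.028779
  k=3: (−1)^1·48.0000/(6)·0.9976^2·0.0696^4 = -0.000187
  k=4: (−1)^2·48.0000/(48)·0.9976^0·0.0696^6 = +0.000000
d^3_{-1,1}(0.1393) = +0.028779 -0.000187 +0.000000 = +0.028592
D = (+0.022509-0.999747i)·(+0.028592)·(+0.983339-0.181784i) = -0.004563-0.028226i

Re=-0.0046 Im=-0.0282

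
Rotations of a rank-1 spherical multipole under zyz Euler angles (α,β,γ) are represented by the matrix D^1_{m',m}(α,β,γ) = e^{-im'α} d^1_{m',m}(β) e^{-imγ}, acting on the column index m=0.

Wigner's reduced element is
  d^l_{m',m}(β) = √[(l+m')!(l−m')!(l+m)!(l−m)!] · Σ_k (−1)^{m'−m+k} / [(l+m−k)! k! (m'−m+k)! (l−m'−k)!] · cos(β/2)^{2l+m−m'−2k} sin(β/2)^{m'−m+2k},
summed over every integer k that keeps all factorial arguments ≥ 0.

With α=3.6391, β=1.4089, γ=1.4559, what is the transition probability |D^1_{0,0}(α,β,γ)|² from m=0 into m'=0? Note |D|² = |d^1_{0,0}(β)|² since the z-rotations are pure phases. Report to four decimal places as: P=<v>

First d^1_{0,0}(β=1.4089), then the phase factors e^{-i(0)α} and e^{-i(0)γ}:
Half-angle: c=0.761968, s=0.647615. N=√(1·1·1·1)=1.000000
k: max(0,(0)−(0))=0 … min(1+(0),1−(0))=1
  k=0: (−1)^0·1.0000/(1)·0.7620^2·0.6476^0 = +0.580595
  k=1: (−1)^1·1.0000/(1)·0.7620^0·0.6476^2 = -0.419405
d^1_{0,0}(1.4089) = +0.580595 -0.419405 = +0.161190
|D^1_{0,0}|² = |d^1_{0,0}(β)|² = (+0.161190)² = 0.025982 (the z-rotation phases have unit modulus)

P=0.0260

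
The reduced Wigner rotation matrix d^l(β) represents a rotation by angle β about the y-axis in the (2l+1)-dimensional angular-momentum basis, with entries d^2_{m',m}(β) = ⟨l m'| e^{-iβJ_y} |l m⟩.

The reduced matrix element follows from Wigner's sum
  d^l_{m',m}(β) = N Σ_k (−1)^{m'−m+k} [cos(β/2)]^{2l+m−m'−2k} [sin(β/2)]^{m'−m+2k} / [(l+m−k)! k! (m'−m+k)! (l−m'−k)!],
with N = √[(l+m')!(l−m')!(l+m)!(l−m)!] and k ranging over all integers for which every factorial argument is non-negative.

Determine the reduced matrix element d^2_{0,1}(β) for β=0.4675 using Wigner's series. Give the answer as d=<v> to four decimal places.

d^2_{0,1}(β=0.4675) via Wigner's sum:
c=cos(0.4675/2)=0.972805, s=sin(0.4675/2)=0.231627; N=√[2·2·6·1]=4.898979
k∈{1,2} keeps every argument non-negative
  k=1: (−1)^0·4.8990/(2)·0.9728^3·0.2316^1 = +0.522326
  k=2: (−1)^1·4.8990/(2)·0.9728^1·0.2316^3 = -0.029612
d^2_{0,1}(0.4675) = +0.522326 -0.029612 = +0.492714

d=0.4927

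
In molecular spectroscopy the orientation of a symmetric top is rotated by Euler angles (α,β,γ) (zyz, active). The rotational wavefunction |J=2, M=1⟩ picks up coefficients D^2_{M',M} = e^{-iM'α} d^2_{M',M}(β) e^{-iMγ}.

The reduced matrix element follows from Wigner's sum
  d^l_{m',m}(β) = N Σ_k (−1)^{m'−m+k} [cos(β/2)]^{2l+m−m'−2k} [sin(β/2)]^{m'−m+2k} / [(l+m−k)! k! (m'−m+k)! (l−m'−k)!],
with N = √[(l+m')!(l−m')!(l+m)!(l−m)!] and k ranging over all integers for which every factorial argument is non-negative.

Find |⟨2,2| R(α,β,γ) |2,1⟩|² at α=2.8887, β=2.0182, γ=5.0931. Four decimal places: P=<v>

P=0.0654

Split into d^2_{2,1}(β=2.0182) × two z-phases.
With c≡cos(β/2)=0.532623 and s≡sin(β/2)=0.846353, N=[24·1·6·1]^{1/2}=12.000000
k∈{0} keeps every argument non-negative
  k=0: (−1)^1·12.0000/(6)·0.5326^3·0.8464^1 = -0.255765
d^2_{2,1}(2.0182) = -0.255765
|D^2_{2,1}|² = |d^2_{2,1}(β)|² = (-0.255765)² = 0.065416 (the z-rotation phases have unit modulus)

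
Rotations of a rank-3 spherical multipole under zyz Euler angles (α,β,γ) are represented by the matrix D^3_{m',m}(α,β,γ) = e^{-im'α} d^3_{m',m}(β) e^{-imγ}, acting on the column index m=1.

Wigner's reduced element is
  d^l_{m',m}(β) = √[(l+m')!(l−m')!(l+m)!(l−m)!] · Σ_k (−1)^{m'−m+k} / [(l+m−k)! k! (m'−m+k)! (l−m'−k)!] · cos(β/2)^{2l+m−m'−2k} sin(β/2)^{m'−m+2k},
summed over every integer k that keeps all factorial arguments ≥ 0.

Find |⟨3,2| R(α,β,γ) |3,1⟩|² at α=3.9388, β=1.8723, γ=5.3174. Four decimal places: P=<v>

Split into d^3_{2,1}(β=1.8723) × two z-phases.
Half-angle: c=0.592893, s=0.805281. N=√(120·1·24·2)=75.894664
k∈{0,1} keeps every argument non-negative
  k=0: (−1)^1·75.8947/(24)·0.5929^5·0.8053^1 = -0.186564
  k=1: (−1)^2·75.8947/(12)·0.5929^3·0.8053^3 = +0.688338
d^3_{2,1}(1.8723) = -0.186564 +0.688338 = +0.501773
|D^3_{2,1}|² = |d^3_{2,1}(β)|² = (+0.501773)² = 0.251776 (the z-rotation phases have unit modulus)

P=0.2518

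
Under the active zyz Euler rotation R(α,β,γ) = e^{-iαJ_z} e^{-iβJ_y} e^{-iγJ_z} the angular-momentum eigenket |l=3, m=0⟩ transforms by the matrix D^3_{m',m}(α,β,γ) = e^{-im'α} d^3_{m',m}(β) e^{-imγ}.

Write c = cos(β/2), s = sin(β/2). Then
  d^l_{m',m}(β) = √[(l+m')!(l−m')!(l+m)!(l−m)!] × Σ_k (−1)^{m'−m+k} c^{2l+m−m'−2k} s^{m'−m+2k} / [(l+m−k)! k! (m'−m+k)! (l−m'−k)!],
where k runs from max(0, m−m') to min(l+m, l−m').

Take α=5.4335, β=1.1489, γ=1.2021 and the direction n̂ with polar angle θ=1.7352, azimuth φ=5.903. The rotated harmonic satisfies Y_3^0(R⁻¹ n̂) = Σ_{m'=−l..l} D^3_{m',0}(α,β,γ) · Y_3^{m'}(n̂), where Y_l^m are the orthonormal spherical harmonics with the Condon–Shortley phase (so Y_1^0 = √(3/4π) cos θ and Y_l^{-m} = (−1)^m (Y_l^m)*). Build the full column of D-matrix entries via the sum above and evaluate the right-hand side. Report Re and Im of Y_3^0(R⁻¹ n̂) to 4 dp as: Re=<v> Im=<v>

Re=-0.0808 Im=0.0000

Need the full column D^3_{m',0} for m'=−3..3 at α=5.4335, β=1.1489, γ=1.2021.
cos(β/2)=0.839491, sin(β/2)=0.543373
d^3_{-3,0}: single k=3 term ⇒ +0.424481;  D = -0.352118-0.237059i
d^3_{-2,0}: k∈[2..3] ⇒ +0.803196 -0.336501 = +0.466696;  D = -0.059840-0.462844i
d^3_{-1,0}: k∈[1..3] ⇒ +0.784819 -0.986404 +0.137752 = -0.063833;  D = -0.042144+0.047943i
d^3_{0,0}: k∈[0..3] ⇒ +0.350023 -1.319786 +0.552927 -0.025739 = -0.442575;  D = -0.442575+0.000000i
d^3_{1,0}: k∈[0..2] ⇒ -0.784819 +0.986404 -0.137752 = +0.063833;  D = +0.042144+0.047943i
d^3_{2,0}: k∈[0..1] ⇒ +0.803196 -0.336501 = +0.466696;  D = -0.059840+0.462844i
d^3_{3,0}: single k=0 term ⇒ -0.424481;  D = +0.352118-0.237059i
Y_3^{m'}(θ=1.7352,φ=5.903) and Σ D·Y over m':
  (-0.3521-0.2371i)·(+0.1671+0.3641i)  (-0.0598-0.4628i)·(-0.1179-0.1122i)  (-0.0421+0.0479i)·(-0.2564-0.1025i)  (-0.4426+0.0000i)·(+0.1750+0.0000i)  (+0.0421+0.0479i)·(+0.2564-0.1025i)  (-0.0598+0.4628i)·(-0.1179+0.1122i)  (+0.3521-0.2371i)·(-0.1671+0.3641i)
Y_3^0(R⁻¹ n̂) = -0.080819+0.000000i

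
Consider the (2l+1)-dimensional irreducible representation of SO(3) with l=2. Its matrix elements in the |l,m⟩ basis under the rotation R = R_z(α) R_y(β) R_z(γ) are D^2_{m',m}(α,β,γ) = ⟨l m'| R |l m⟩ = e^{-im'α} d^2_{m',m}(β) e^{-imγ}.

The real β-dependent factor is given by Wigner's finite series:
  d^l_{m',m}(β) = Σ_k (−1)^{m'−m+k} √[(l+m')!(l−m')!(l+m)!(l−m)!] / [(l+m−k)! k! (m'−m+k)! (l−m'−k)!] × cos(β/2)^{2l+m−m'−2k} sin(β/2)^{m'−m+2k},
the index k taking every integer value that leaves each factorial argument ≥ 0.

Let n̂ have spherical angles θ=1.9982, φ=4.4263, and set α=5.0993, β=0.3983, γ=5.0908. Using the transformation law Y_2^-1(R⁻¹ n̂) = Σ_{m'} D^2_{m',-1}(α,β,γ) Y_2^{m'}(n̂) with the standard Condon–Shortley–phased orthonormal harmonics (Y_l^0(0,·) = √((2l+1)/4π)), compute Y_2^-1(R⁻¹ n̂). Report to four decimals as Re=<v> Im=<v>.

Need the full column D^2_{m',-1} for m'=−2..2 at α=5.0993, β=0.3983, γ=5.0908.
cos(β/2)=0.980235, sin(β/2)=0.197836
d^2_{-2,-1}: single k=1 term ⇒ +0.372672;  D = -0.340500+0.151472i
d^2_{-1,-1}: k∈[0..1] ⇒ +0.923254 -0.112822 = +0.810432;  D = -0.584450-0.561442i
d^2_{0,-1}: k∈[0..1] ⇒ -0.456428 +0.018592 = -0.437836;  D = -0.161756+0.406860i
d^2_{1,-1}: k∈[0..1] ⇒ +0.112822 -0.001532 = +0.111290;  D = +0.111286-0.000946i
d^2_{2,-1}: single k=0 term ⇒ -0.015180;  D = -0.005847-0.014009i
Y_2^{m'}(θ=1.9982,φ=4.4263) and Σ D·Y over m':
  (-0.3405+0.1515i)·(-0.2690-0.1732i)  (-0.5845-0.5614i)·(+0.0822-0.2796i)  (-0.1618+0.4069i)·(-0.1528+0.0000i)  (+0.1113-0.0009i)·(-0.0822-0.2796i)  (-0.0058-0.0140i)·(-0.2690+0.1732i)
Y_2^-1(R⁻¹ n̂) = -0.067914+0.045011i

Re=-0.0679 Im=0.0450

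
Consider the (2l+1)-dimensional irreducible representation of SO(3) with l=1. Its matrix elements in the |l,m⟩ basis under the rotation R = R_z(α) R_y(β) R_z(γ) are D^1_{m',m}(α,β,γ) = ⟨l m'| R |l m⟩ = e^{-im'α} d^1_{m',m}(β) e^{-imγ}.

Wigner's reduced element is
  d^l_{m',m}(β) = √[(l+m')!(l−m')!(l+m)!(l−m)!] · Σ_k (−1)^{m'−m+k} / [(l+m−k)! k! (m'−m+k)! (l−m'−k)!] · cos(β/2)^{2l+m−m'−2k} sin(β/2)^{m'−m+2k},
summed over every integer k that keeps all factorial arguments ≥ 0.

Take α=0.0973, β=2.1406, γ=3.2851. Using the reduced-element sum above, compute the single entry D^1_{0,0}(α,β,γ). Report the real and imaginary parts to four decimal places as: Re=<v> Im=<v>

Re=-0.5395 Im=0.0000

D^1_{0,0}(0.0973,2.1406,3.2851) = e^{-i·0·0.0973}·d^1_{0,0}(2.1406)·e^{-i·0·3.2851}. Compute d first:
c=cos(2.1406/2)=0.479861, s=sin(2.1406/2)=0.877345; N=√[1·1·1·1]=1.000000
k∈{0,1} keeps every argument non-negative
  k=0: (−1)^0·1.0000/(1)·0.4799^2·0.8773^0 = +0.230267
  k=1: (−1)^1·1.0000/(1)·0.4799^0·0.8773^2 = -0.769733
d^1_{0,0}(2.1406) = +0.230267 -0.769733 = -0.539467
D = (+1.000000+0.000000i)·(-0.539467)·(+1.000000+0.000000i) = -0.539467+0.000000i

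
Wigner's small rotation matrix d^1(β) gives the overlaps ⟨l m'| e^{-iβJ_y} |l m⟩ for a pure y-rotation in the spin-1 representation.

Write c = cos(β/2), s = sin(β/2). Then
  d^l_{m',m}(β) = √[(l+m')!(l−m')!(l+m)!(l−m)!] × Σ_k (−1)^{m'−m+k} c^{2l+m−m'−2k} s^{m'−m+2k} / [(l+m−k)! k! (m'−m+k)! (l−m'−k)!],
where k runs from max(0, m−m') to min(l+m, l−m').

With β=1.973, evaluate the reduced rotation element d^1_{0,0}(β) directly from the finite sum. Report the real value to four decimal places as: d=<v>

d^1_{0,0}(β=1.973) via Wigner's sum:
Half-angle: c=0.551613, s=0.834100. N=√(1·1·1·1)=1.000000
k: max(0,(0)−(0))=0 … min(1+(0),1−(0))=1
  k=0: (−1)^0·1.0000/(1)·0.5516^2·0.8341^0 = +0.304276
  k=1: (−1)^1·1.0000/(1)·0.5516^0·0.8341^2 = -0.695724
d^1_{0,0}(1.973) = +0.304276 -0.695724 = -0.391447

d=-0.3914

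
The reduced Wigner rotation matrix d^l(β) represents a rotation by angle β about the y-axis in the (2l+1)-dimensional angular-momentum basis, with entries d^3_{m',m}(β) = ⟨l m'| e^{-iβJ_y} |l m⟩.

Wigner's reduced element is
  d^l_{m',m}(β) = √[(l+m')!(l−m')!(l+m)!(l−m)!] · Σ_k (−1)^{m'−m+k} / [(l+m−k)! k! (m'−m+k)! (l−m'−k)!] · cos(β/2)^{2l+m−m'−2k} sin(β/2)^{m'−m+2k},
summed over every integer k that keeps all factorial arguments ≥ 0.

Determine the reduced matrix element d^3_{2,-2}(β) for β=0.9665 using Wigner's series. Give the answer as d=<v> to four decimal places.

d=0.1727

d^3_{2,-2}(β=0.9665) via Wigner's sum:
c=cos(0.9665/2)=0.885489, s=sin(0.9665/2)=0.464659; N=√[120·1·1·120]=120.000000
k∈{0,1} keeps every argument non-negative
  k=0: (−1)^4·120.0000/(24)·0.8855^2·0.4647^4 = +0.182758
  k=1: (−1)^5·120.0000/(120)·0.8855^0·0.4647^6 = -0.010065
d^3_{2,-2}(0.9665) = +0.182758 -0.010065 = +0.172693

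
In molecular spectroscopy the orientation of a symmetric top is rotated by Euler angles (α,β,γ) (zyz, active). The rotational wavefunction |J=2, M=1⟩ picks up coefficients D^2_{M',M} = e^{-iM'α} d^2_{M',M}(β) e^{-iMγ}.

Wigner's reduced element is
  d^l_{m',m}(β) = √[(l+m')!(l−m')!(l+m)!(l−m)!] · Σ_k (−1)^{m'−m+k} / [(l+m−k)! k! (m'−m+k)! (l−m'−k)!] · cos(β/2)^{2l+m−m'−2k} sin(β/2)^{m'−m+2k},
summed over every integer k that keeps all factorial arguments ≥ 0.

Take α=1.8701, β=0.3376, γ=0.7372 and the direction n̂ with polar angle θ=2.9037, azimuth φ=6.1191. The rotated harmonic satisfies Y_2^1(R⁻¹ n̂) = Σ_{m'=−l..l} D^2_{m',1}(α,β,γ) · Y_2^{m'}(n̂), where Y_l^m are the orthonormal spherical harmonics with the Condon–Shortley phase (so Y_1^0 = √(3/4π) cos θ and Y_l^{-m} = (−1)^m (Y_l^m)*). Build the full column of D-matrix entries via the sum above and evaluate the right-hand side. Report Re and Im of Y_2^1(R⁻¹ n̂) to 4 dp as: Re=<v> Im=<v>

Re=0.0169 Im=-0.2248

Need the full column D^2_{m',1} for m'=−2..2 at α=1.8701, β=0.3376, γ=0.7372.
cos(β/2)=0.985787, sin(β/2)=0.168000
d^2_{-2,1}: single k=3 term ⇒ +0.009348;  D = -0.009259+0.001291i
d^2_{-1,1}: k∈[2..3] ⇒ +0.082282 -0.000797 = +0.081485;  D = +0.034553+0.073797i
d^2_{0,1}: k∈[1..2] ⇒ +0.394215 -0.011449 = +0.382766;  D = +0.283382-0.257302i
d^2_{1,1}: k∈[0..1] ⇒ +0.944349 -0.082282 = +0.862067;  D = -0.741920-0.438993i
d^2_{2,1}: single k=0 term ⇒ -0.321875;  D = +0.074943-0.313029i
Y_2^{m'}(θ=2.9037,φ=6.1191) and Σ D·Y over m':
  (-0.0093+0.0013i)·(+0.0203+0.0069i)  (+0.0346+0.0738i)·(-0.1746-0.0289i)  (+0.2834-0.2573i)·(+0.5782+0.0000i)  (-0.7419-0.4390i)·(+0.1746-0.0289i)  (+0.0749-0.3130i)·(+0.0203-0.0069i)
Y_2^1(R⁻¹ n̂) = +0.016934-0.224759i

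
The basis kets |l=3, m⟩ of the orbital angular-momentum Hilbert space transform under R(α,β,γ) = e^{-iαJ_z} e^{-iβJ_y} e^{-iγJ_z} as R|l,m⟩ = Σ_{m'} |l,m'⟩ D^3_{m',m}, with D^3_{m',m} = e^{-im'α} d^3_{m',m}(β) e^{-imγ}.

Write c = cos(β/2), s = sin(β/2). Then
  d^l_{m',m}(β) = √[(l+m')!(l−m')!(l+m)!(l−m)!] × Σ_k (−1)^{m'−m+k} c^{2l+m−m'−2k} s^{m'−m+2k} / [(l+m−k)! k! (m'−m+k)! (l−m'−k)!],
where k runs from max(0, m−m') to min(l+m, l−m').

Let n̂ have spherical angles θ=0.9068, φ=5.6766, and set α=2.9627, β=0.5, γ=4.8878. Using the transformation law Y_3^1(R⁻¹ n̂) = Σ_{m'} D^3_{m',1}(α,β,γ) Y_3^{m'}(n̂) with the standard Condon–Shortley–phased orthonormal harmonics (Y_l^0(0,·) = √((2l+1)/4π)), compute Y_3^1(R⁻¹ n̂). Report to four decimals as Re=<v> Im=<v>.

Need the full column D^3_{m',1} for m'=−3..3 at α=2.9627, β=0.5, γ=4.8878.
cos(β/2)=0.968912, sin(β/2)=0.247404
d^3_{-3,1}: single k=4 term ⇒ +0.013622;  D = -0.008901-0.010312i
d^3_{-2,1}: k∈[3..4] ⇒ +0.087117 -0.002840 = +0.084277;  D = +0.042837+0.072578i
d^3_{-1,1}: k∈[2..4] ⇒ +0.323670 -0.028138 +0.000229 = +0.295762;  D = -0.102611-0.277392i
d^3_{0,1}: k∈[1..3] ⇒ +0.731846 -0.143148 +0.003111 = +0.591809;  D = +0.103278+0.582728i
d^3_{1,1}: k∈[0..2] ⇒ +0.827384 -0.431560 +0.021103 = +0.416927;  D = +0.001452-0.416924i
d^3_{2,1}: k∈[0..1] ⇒ -0.668081 +0.087117 = -0.580964;  D = +0.105367-0.571329i
d^3_{3,1}: single k=0 term ⇒ +0.208928;  D = +0.073848-0.195442i
Y_3^{m'}(θ=0.9068,φ=5.6766) and Σ D·Y over m':
  (-0.0089-0.0103i)·(-0.0502+0.1975i)  (+0.0428+0.0726i)·(+0.1367+0.3659i)  (-0.1026-0.2774i)·(+0.1880+0.1304i)  (+0.1033+0.5827i)·(-0.2532+0.0000i)  (+0.0015-0.4169i)·(-0.1880+0.1304i)  (+0.1054-0.5713i)·(+0.1367-0.3659i)  (+0.0738-0.1954i)·(+0.0502+0.1975i)
Y_3^1(R⁻¹ n̂) = -0.125708-0.222069i

Re=-0.1257 Im=-0.2221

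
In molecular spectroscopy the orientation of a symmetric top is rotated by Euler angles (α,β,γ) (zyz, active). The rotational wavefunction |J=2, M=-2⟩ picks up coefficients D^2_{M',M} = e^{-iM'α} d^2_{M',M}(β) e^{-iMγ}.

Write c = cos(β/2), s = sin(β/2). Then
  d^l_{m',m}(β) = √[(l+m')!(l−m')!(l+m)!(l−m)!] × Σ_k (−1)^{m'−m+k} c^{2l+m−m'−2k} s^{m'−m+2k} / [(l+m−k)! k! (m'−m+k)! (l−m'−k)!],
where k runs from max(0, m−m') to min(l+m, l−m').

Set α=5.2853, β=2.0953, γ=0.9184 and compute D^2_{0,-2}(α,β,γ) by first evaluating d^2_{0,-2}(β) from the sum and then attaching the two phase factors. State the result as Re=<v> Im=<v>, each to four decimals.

Re=-0.1206 Im=0.4427

D^2_{0,-2}(5.2853,2.0953,0.9184) = e^{-i·0·5.2853}·d^2_{0,-2}(2.0953)·e^{-i·-2·0.9184}. Compute d first:
c=cos(2.0953/2)=0.499608, s=sin(2.0953/2)=0.866252; N=√[2·2·1·24]=9.797959
k∈{0} keeps every argument non-negative
  k=0: (−1)^2·9.7980/(4)·0.4996^2·0.8663^2 = +0.458799
d^2_{0,-2}(2.0953) = +0.458799
Attach z-rotation phases: D = e^{-i(0)(5.2853)}·(+0.458799)·e^{-i(-2)(0.9184)} = -0.120608+0.442663i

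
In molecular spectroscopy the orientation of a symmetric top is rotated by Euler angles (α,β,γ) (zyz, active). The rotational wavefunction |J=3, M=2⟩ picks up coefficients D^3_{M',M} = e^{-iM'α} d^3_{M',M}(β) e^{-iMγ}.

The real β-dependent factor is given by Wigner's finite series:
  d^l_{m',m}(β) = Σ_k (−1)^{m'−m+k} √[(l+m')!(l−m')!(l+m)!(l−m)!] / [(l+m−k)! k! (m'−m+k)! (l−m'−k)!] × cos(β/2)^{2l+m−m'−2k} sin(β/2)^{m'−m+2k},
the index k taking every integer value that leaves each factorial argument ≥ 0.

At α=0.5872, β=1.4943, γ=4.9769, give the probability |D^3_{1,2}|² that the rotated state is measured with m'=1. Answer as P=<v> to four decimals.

D^3_{1,2}(0.5872,1.4943,4.9769) = e^{-i·1·0.5872}·d^3_{1,2}(1.4943)·e^{-i·2·4.9769}. Compute d first:
With c≡cos(β/2)=0.733629 and s≡sin(β/2)=0.679551, N=[24·2·120·1]^{1/2}=75.894664
Admissible k: 1..2 (factorial args all ≥0)
  k=1: (−1)^0·75.8947/(24)·0.7336^5·0.6796^1 = +0.456671
  k=2: (−1)^1·75.8947/(12)·0.7336^3·0.6796^3 = -0.783654
d^3_{1,2}(1.4943) = +0.456671 -0.783654 = -0.326983
|D^3_{1,2}|² = |d^3_{1,2}(β)|² = (-0.326983)² = 0.106918 (the z-rotation phases have unit modulus)

P=0.1069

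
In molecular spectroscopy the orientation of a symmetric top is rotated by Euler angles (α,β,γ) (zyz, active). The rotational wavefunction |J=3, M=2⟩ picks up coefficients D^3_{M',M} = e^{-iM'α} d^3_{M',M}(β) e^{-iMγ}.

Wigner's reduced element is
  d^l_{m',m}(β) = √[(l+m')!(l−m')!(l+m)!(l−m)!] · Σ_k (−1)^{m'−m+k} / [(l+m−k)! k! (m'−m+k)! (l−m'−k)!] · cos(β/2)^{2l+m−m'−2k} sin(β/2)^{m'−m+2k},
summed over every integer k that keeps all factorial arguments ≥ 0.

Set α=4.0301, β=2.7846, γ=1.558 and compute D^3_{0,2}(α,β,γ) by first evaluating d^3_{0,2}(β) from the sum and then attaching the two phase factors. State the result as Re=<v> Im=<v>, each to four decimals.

Re=0.1566 Im=0.0040

Split into d^3_{0,2}(β=2.7846) × two z-phases.
With c≡cos(β/2)=0.177550 and s≡sin(β/2)=0.984112, N=[6·6·120·1]^{1/2}=65.726707
k: max(0,(2)−(0))=2 … min(3+(2),3−(0))=3
  k=2: (−1)^0·65.7267/(12)·0.1775^4·0.9841^2 = +0.005271
  k=3: (−1)^1·65.7267/(12)·0.1775^2·0.9841^4 = -0.161950
d^3_{0,2}(2.7846) = +0.005271 -0.161950 = -0.156678
Attach z-rotation phases: D = e^{-i(0)(4.0301)}·(-0.156678)·e^{-i(2)(1.558)} = +0.156627+0.004009i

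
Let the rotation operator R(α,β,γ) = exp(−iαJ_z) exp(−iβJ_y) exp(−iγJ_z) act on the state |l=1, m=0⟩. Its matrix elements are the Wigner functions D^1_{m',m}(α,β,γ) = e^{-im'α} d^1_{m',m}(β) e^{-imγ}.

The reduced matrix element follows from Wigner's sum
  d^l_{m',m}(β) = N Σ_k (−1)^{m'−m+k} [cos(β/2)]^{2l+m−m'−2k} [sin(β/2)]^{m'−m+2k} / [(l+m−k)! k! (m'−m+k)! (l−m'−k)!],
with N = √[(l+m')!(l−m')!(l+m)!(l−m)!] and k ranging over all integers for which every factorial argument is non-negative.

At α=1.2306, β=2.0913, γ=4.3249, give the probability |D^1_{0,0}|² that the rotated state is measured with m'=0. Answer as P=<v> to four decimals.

P=0.2473

Split into d^1_{0,0}(β=2.0913) × two z-phases.
With c≡cos(β/2)=0.501340 and s≡sin(β/2)=0.865251, N=[1·1·1·1]^{1/2}=1.000000
The bounds max(0,m−m')=0 and min(l+m,l−m')=1 give 2 terms
  k=0: (−1)^0·1.0000/(1)·0.5013^2·0.8653^0 = +0.251341
  k=1: (−1)^1·1.0000/(1)·0.5013^0·0.8653^2 = -0.748659
d^1_{0,0}(2.0913) = +0.251341 -0.748659 = -0.497317
|D^1_{0,0}|² = |d^1_{0,0}(β)|² = (-0.497317)² = 0.247324 (the z-rotation phases have unit modulus)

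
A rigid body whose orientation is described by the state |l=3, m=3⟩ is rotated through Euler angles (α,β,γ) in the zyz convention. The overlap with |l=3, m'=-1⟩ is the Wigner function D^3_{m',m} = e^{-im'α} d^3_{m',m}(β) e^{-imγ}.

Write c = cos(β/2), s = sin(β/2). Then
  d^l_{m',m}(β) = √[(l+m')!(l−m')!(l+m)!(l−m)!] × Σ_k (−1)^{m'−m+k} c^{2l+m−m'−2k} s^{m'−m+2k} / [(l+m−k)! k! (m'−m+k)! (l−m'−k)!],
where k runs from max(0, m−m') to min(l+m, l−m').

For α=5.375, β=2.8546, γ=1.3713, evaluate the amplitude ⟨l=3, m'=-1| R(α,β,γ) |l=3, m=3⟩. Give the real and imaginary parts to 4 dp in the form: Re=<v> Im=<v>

Split into d^3_{-1,3}(β=2.8546) × two z-phases.
With c≡cos(β/2)=0.143004 and s≡sin(β/2)=0.989722, N=[2·24·720·1]^{1/2}=185.903201
Admissible k: 4..4 (factorial args all ≥0)
  k=4: (−1)^0·185.9032/(48)·0.1430^2·0.9897^4 = +0.075997
d^3_{-1,3}(2.8546) = +0.075997
Phases: e^{-i·(-1)·5.375}=+0.615177-0.788389i, e^{-i·(3)·1.3713}=-0.563395+0.826188i ⇒ D=+0.023162+0.072382i

Re=0.0232 Im=0.0724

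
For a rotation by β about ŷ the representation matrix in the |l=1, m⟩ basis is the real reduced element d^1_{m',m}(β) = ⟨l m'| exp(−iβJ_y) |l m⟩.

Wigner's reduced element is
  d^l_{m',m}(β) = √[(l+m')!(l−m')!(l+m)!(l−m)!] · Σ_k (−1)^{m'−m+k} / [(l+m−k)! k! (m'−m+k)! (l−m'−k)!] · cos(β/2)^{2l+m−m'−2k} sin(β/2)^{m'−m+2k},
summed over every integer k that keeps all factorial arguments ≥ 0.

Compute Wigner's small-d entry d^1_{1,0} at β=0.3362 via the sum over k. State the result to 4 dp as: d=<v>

d^1_{1,0}(β=0.3362) via Wigner's sum:
With c≡cos(β/2)=0.985904 and s≡sin(β/2)=0.167309, N=[2·1·1·1]^{1/2}=1.414214
The bounds max(0,m−m')=0 and min(l+m,l−m')=0 give 1 term
  k=0: (−1)^1·1.4142/(1)·0.9859^1·0.1673^1 = -0.233276
d^1_{1,0}(0.3362) = -0.233276

d=-0.2333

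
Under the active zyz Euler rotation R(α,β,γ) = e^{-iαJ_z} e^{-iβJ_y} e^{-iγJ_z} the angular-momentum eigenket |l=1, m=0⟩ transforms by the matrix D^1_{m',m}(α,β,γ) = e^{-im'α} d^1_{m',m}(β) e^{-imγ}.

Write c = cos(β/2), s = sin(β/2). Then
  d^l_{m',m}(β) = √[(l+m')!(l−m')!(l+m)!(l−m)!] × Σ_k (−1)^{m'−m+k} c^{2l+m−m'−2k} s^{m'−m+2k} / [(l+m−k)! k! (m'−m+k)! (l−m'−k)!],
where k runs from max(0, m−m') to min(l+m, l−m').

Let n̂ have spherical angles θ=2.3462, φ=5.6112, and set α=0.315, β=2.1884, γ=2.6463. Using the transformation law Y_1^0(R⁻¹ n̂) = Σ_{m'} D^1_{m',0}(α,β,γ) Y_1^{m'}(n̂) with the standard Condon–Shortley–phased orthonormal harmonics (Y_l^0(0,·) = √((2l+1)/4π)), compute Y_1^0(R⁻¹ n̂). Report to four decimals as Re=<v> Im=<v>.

Need the full column D^1_{m',0} for m'=−1..1 at α=0.315, β=2.1884, γ=2.6463.
cos(β/2)=0.458757, sin(β/2)=0.888562
d^1_{-1,0}: single k=1 term ⇒ +0.576482;  D = +0.548117+0.178604i
d^1_{0,0}: k∈[0..1] ⇒ +0.210458 -0.789542 = -0.579083;  D = -0.579083+0.000000i
d^1_{1,0}: single k=0 term ⇒ -0.576482;  D = -0.548117+0.178604i
Y_1^{m'}(θ=2.3462,φ=5.6112) and Σ D·Y over m':
  (+0.5481+0.1786i)·(+0.1931+0.1536i)  (-0.5791+0.0000i)·(-0.3420+0.0000i)  (-0.5481+0.1786i)·(-0.1931+0.1536i)
Y_1^0(R⁻¹ n̂) = +0.354863+0.000000i

Re=0.3549 Im=0.0000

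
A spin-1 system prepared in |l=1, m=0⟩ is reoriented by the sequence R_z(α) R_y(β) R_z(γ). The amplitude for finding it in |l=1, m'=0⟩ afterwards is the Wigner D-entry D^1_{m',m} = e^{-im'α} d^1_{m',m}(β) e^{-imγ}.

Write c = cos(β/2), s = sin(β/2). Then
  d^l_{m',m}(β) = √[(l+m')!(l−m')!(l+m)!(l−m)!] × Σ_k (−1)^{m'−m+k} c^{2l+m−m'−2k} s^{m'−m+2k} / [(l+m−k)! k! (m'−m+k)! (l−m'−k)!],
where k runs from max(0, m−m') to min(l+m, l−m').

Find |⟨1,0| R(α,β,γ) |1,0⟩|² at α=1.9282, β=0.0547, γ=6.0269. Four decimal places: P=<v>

Split into d^1_{0,0}(β=0.0547) × two z-phases.
With c≡cos(β/2)=0.999626 and s≡sin(β/2)=0.027347, N=[1·1·1·1]^{1/2}=1.000000
k∈{0,1} keeps every argument non-negative
  k=0: (−1)^0·1.0000/(1)·0.9996^2·0.0273^0 = +0.999252
  k=1: (−1)^1·1.0000/(1)·0.9996^0·0.0273^2 = -0.000748
d^1_{0,0}(0.0547) = +0.999252 -0.000748 = +0.998504
|D^1_{0,0}|² = |d^1_{0,0}(β)|² = (+0.998504)² = 0.997011 (the z-rotation phases have unit modulus)

P=0.9970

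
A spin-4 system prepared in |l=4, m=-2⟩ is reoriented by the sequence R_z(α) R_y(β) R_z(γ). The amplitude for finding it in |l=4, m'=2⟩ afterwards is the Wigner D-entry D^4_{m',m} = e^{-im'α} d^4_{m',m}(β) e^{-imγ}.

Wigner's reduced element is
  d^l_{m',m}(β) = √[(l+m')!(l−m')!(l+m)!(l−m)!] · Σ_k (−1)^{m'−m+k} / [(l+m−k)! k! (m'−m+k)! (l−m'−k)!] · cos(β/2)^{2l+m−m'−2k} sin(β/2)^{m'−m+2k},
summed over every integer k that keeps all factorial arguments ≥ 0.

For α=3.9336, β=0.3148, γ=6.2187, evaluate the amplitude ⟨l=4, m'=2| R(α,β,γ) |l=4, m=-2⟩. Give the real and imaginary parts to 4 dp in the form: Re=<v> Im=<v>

Re=-0.0012 Im=-0.0084

D^4_{2,-2}(3.9336,0.3148,6.2187) = e^{-i·2·3.9336}·d^4_{2,-2}(0.3148)·e^{-i·-2·6.2187}. Compute d first:
c=cos(0.3148/2)=0.987638, s=sin(0.3148/2)=0.156751; N=√[720·2·2·720]=1440.000000
k∈{0,1,2} keeps every argument non-negative
  k=0: (−1)^4·1440.0000/(96)·0.9876^4·0.1568^4 = +0.008616
  k=1: (−1)^5·1440.0000/(120)·0.9876^2·0.1568^6 = -0.000174
  k=2: (−1)^6·1440.0000/(1440)·0.9876^0·0.1568^8 = +0.000000
d^4_{2,-2}(0.3148) = +0.008616 -0.000174 +0.000000 = +0.008443
Attach z-rotation phases: D = e^{-i(2)(3.9336)}·(+0.008443)·e^{-i(-2)(6.2187)} = -0.001196-0.008358i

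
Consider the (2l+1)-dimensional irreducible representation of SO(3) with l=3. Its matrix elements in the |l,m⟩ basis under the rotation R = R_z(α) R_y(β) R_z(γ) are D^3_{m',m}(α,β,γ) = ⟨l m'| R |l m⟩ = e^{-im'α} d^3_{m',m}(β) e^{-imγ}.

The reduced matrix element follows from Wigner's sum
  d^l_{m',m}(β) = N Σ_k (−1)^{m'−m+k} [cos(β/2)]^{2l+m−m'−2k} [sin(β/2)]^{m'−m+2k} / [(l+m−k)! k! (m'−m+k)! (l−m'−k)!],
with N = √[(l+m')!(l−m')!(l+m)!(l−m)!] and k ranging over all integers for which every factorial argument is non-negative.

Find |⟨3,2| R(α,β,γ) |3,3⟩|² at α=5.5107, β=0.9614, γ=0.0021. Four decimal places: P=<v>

P=0.3853

D^3_{2,3}(5.5107,0.9614,0.0021) = e^{-i·2·5.5107}·d^3_{2,3}(0.9614)·e^{-i·3·0.0021}. Compute d first:
c=cos(0.9614/2)=0.886671, s=sin(0.9614/2)=0.462400; N=√[120·1·720·1]=293.938769
The bounds max(0,m−m')=1 and min(l+m,l−m')=1 give 1 term
  k=1: (−1)^0·293.9388/(120)·0.8867^5·0.4624^1 = +0.620736
d^3_{2,3}(0.9614) = +0.620736
|D^3_{2,3}|² = |d^3_{2,3}(β)|² = (+0.620736)² = 0.385313 (the z-rotation phases have unit modulus)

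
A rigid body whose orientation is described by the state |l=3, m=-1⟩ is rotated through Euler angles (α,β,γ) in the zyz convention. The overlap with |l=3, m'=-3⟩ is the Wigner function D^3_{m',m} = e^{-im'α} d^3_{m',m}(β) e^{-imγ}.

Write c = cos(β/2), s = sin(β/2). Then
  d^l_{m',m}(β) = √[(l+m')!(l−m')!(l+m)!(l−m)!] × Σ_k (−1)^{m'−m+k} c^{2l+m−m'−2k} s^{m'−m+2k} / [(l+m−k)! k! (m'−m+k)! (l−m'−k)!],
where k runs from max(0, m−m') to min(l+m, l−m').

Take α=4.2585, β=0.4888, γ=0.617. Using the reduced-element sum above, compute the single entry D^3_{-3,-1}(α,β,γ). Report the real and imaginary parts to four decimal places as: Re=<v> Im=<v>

First d^3_{-3,-1}(β=0.4888), then the phase factors e^{-i(-3)α} and e^{-i(-1)γ}:
Half-angle: c=0.970283, s=0.241974. N=√(1·720·2·24)=185.903201
The bounds max(0,m−m')=2 and min(l+m,l−m')=2 give 1 term
  k=2: (−1)^0·185.9032/(48)·0.9703^4·0.2420^2 = +0.200991
d^3_{-3,-1}(0.4888) = +0.200991
D = (+0.978212+0.207608i)·(+0.200991)·(+0.815618+0.578591i) = +0.136217+0.147792i

Re=0.1362 Im=0.1478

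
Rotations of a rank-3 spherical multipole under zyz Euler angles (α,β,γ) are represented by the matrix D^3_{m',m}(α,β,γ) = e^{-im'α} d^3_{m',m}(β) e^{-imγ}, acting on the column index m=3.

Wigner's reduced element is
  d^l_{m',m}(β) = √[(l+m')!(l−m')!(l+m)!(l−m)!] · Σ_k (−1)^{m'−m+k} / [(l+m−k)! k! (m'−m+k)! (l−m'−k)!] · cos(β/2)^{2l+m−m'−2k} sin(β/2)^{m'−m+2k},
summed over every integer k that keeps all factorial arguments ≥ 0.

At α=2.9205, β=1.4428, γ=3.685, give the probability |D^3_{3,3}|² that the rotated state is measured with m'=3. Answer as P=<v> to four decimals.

P=0.0321

Split into d^3_{3,3}(β=1.4428) × two z-phases.
With c≡cos(β/2)=0.750882 and s≡sin(β/2)=0.660437, N=[720·1·720·1]^{1/2}=720.000000
k∈{0} keeps every argument non-negative
  k=0: (−1)^0·720.0000/(720)·0.7509^6·0.6604^0 = +0.179238
d^3_{3,3}(1.4428) = +0.179238
|D^3_{3,3}|² = |d^3_{3,3}(β)|² = (+0.179238)² = 0.032126 (the z-rotation phases have unit modulus)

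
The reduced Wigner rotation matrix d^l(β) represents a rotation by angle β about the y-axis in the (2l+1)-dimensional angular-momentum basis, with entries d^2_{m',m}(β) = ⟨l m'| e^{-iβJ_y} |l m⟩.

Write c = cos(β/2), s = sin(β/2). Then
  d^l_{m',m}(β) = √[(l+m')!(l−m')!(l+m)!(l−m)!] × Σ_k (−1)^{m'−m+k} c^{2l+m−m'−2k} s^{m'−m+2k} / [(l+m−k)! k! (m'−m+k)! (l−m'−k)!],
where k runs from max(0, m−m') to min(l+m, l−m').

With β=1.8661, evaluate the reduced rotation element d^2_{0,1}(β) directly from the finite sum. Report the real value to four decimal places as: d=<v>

d^2_{0,1}(β=1.8661) via Wigner's sum:
Half-angle: c=0.595386, s=0.803440. N=√(2·2·6·1)=4.898979
k: max(0,(1)−(0))=1 … min(2+(1),2−(0))=2
  k=1: (−1)^0·4.8990/(2)·0.5954^3·0.8034^1 = +0.415361
  k=2: (−1)^1·4.8990/(2)·0.5954^1·0.8034^3 = -0.756370
d^2_{0,1}(1.8661) = +0.415361 -0.756370 = -0.341009

d=-0.3410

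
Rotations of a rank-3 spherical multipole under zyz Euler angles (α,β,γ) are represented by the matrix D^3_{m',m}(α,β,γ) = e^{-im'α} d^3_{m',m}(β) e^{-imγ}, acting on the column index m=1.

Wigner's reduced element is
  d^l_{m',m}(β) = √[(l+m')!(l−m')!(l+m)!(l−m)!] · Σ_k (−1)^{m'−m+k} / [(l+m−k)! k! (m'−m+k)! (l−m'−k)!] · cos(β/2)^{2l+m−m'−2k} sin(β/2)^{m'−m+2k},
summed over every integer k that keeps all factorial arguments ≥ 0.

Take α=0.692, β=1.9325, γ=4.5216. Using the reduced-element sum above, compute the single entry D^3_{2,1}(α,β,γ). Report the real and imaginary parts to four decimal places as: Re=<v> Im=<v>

Re=0.4578 Im=0.1816

Split into d^3_{2,1}(β=1.9325) × two z-phases.
With c≡cos(β/2)=0.568389 and s≡sin(β/2)=0.822760, N=[120·1·24·2]^{1/2}=75.894664
Admissible k: 0..1 (factorial args all ≥0)
  k=0: (−1)^1·75.8947/(24)·0.5684^5·0.8228^1 = -0.154348
  k=1: (−1)^2·75.8947/(12)·0.5684^3·0.8228^3 = +0.646824
d^3_{2,1}(1.9325) = -0.154348 +0.646824 = +0.492476
Phases: e^{-i·(2)·0.692}=+0.185712-0.982604i, e^{-i·(1)·4.5216}=-0.189634+0.981855i ⇒ D=+0.457785+0.181565i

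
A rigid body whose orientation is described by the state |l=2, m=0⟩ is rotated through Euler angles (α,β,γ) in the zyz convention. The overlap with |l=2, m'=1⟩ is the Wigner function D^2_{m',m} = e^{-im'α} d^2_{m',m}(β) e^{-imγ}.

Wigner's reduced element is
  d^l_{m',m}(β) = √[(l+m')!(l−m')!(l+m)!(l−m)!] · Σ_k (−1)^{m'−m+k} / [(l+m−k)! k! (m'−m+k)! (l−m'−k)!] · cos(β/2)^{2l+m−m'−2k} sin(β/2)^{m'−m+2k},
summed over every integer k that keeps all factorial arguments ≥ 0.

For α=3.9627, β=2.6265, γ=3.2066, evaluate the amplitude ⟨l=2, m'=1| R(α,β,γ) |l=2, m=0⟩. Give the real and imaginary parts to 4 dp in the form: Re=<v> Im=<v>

D^2_{1,0}(3.9627,2.6265,3.2066) = e^{-i·1·3.9627}·d^2_{1,0}(2.6265)·e^{-i·0·3.2066}. Compute d first:
c=cos(2.6265/2)=0.254709, s=sin(2.6265/2)=0.967018; N=√[6·1·2·2]=4.898979
The bounds max(0,m−m')=0 and min(l+m,l−m')=1 give 2 terms
  k=0: (−1)^1·4.8990/(2)·0.2547^3·0.9670^1 = -0.039142
  k=1: (−1)^2·4.8990/(2)·0.2547^1·0.9670^3 = +0.564186
d^2_{1,0}(2.6265) = -0.039142 +0.564186 = +0.525045
Attach z-rotation phases: D = e^{-i(1)(3.9627)}·(+0.525045)·e^{-i(0)(3.2066)} = -0.357771+0.384281i

Re=-0.3578 Im=0.3843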